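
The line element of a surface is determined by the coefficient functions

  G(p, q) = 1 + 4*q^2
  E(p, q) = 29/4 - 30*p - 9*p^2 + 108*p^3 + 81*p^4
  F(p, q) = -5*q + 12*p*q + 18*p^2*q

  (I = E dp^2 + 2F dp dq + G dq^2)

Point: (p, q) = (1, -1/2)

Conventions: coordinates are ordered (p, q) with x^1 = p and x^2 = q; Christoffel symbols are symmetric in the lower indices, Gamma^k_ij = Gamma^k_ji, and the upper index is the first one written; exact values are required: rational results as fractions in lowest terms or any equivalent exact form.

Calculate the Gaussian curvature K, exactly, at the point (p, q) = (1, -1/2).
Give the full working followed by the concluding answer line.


E = 629/4, F = -25/2, G = 2, EG - F^2 = 633/4 at the point
E_p = 600, E_q = 0, F_p = -24, F_q = 25, G_p = 0, G_q = -4
E_qq = 0, F_pq = 48, G_pp = 0
The intrinsic route: Brioschi's K = (det M1 - det M2)/(EG - F^2)^2.
M1 = [[-E_qq/2 + F_pq - G_pp/2, E_p/2, F_p - E_q/2], [F_q - G_p/2, E, F], [G_q/2, F, G]] = [[48, 300, -24], [25, 629/4, -25/2], [-2, -25/2, 2]]; det M1 = 48
M2 = [[0, E_q/2, G_p/2], [E_q/2, E, F], [G_p/2, F, G]] = [[0, 0, 0], [0, 629/4, -25/2], [0, -25/2, 2]]; det M2 = 0
det M1 - det M2 = 48; K = 48 / (633/4)^2 = 256/133563

Answer: K = 256/133563


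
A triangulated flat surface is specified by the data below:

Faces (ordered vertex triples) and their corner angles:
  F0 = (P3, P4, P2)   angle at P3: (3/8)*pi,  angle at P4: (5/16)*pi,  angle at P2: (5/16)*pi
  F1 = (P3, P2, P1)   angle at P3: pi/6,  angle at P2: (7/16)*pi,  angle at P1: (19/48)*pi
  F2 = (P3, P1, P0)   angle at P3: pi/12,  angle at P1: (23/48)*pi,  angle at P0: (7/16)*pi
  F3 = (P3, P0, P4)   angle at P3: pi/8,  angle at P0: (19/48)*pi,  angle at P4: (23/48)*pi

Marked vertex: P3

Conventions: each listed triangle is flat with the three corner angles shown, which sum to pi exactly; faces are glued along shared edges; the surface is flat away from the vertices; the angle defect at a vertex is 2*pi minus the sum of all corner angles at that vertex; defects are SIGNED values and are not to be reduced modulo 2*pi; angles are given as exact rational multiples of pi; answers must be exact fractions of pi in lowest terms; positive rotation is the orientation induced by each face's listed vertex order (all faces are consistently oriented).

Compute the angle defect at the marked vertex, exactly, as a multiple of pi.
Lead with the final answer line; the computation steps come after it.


Answer: defect(P3) = (5/4)*pi

Sum of corner angles at P3: (3/4)*pi
defect = 2*pi - (3/4)*pi


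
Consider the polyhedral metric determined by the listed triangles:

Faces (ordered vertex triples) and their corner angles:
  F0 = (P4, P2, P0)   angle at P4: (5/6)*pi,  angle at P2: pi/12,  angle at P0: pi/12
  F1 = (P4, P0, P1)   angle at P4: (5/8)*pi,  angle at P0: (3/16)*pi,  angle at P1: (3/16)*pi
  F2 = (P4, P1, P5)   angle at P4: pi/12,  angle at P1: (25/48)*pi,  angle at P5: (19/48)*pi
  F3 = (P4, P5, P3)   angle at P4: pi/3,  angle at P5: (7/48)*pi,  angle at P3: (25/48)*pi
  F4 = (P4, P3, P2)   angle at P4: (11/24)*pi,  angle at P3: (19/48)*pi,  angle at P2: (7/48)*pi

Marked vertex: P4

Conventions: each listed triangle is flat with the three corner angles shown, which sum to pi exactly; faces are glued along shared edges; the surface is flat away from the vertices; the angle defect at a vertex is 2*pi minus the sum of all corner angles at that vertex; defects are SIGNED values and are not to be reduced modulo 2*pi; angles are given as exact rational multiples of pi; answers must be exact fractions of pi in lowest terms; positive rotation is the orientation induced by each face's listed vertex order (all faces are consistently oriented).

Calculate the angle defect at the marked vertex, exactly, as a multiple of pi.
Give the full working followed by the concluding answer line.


Sum of corner angles at P4: (7/3)*pi
defect = 2*pi - (7/3)*pi

Answer: defect(P4) = -pi/3


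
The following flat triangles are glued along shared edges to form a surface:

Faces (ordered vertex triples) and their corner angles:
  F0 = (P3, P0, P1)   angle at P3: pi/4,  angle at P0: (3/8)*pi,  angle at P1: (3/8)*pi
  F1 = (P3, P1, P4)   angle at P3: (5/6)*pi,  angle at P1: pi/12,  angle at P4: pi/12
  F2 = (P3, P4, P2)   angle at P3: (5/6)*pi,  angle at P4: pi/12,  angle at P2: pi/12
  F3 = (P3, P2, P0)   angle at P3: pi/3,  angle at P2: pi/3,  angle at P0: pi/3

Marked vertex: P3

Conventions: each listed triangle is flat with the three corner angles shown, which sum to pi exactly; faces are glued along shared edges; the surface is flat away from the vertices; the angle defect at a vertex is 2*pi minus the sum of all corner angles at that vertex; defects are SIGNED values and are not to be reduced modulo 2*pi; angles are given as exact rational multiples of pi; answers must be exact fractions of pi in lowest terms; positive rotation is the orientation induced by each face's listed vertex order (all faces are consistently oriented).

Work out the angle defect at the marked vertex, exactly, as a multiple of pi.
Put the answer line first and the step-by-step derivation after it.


Answer: defect(P3) = -pi/4

Sum of corner angles at P3: (9/4)*pi
defect = 2*pi - (9/4)*pi


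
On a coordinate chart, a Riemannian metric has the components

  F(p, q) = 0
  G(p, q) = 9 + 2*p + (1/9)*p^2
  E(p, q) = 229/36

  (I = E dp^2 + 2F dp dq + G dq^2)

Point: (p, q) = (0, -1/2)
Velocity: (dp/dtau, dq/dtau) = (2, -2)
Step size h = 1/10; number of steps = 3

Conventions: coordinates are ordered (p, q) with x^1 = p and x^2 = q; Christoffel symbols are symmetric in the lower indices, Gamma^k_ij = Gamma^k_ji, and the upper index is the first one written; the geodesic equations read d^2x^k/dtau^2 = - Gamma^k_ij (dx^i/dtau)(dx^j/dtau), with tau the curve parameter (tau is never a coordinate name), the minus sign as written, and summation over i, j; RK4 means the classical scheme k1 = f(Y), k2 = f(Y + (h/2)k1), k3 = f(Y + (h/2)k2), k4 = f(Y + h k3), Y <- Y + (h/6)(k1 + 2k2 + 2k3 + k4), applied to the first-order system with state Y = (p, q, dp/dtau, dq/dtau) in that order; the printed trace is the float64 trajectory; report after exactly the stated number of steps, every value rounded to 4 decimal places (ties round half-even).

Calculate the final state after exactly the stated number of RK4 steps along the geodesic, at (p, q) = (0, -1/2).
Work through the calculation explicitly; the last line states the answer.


f(Y) = (dp/dtau, dq/dtau, -Gamma^p_ij Y'^i Y'^j, -Gamma^q_ij Y'^i Y'^j) with the Gammas evaluated at the stage position; h = 0.100000; intermediate values shown to 6 dp
step 0: p = 0.0000, q = -0.5000, dp/dtau = 2.0000, dq/dtau = -2.0000
step 1:
  k1: at (p, q) = (0.000000, -0.500000), (dp/dtau, dq/dtau) = (2.000000, -2.000000); Gamma_ppp = 0.000000, Gamma_ppq = 0.000000, Gamma_pqq = -0.157205, Gamma_qpp = 0.000000, Gamma_qpq = 0.111111, Gamma_qqq = 0.000000; k1 = (2.000000, -2.000000, 0.628821, 0.888889)
  k2: at (p, q) = (0.100000, -0.600000), (dp/dtau, dq/dtau) = (2.031441, -1.955556); Gamma_ppp = 0.000000, Gamma_ppq = 0.000000, Gamma_pqq = -0.158952, Gamma_qpp = 0.000000, Gamma_qpq = 0.109890, Gamma_qqq = 0.000000; k2 = (2.031441, -1.955556, 0.607864, 0.873098)
  k3: at (p, q) = (0.101572, -0.597778), (dp/dtau, dq/dtau) = (2.030393, -1.956345); Gamma_ppp = 0.000000, Gamma_ppq = 0.000000, Gamma_pqq = -0.158979, Gamma_qpp = 0.000000, Gamma_qpq = 0.109871, Gamma_qqq = 0.000000; k3 = (2.030393, -1.956345, 0.608460, 0.872849)
  k4: at (p, q) = (0.203039, -0.695635), (dp/dtau, dq/dtau) = (2.060846, -1.912715); Gamma_ppp = 0.000000, Gamma_ppq = 0.000000, Gamma_pqq = -0.160752, Gamma_qpp = 0.000000, Gamma_qpq = 0.108660, Gamma_qqq = 0.000000; k4 = (2.060846, -1.912715, 0.588107, 0.856632)
  Y <- Y + (h/6)(k1 + 2k2 + 2k3 + k4): p = 0.2031, q = -0.6956, dp/dtau = 2.0608, dq/dtau = -1.9127
step 2:
  k1: at (p, q) = (0.203075, -0.695609), (dp/dtau, dq/dtau) = (2.060826, -1.912710); Gamma_ppp = 0.000000, Gamma_ppq = 0.000000, Gamma_pqq = -0.160752, Gamma_qpp = 0.000000, Gamma_qpq = 0.108659, Gamma_qqq = 0.000000; k1 = (2.060826, -1.912710, 0.588106, 0.856619)
  k2: at (p, q) = (0.306117, -0.791244), (dp/dtau, dq/dtau) = (2.090232, -1.869879); Gamma_ppp = 0.000000, Gamma_ppq = 0.000000, Gamma_pqq = -0.162552, Gamma_qpp = 0.000000, Gamma_qpq = 0.107456, Gamma_qqq = 0.000000; k2 = (2.090232, -1.869879, 0.568355, 0.839981)
  k3: at (p, q) = (0.307587, -0.789103), (dp/dtau, dq/dtau) = (2.089244, -1.870711); Gamma_ppp = 0.000000, Gamma_ppq = 0.000000, Gamma_pqq = -0.162578, Gamma_qpp = 0.000000, Gamma_qpq = 0.107439, Gamma_qqq = 0.000000; k3 = (2.089244, -1.870711, 0.568951, 0.839825)
  k4: at (p, q) = (0.412000, -0.882680), (dp/dtau, dq/dtau) = (2.117721, -1.828727); Gamma_ppp = 0.000000, Gamma_ppq = 0.000000, Gamma_pqq = -0.164402, Gamma_qpp = 0.000000, Gamma_qpq = 0.106247, Gamma_qqq = 0.000000; k4 = (2.117721, -1.828727, 0.549799, 0.822936)
  Y <- Y + (h/6)(k1 + 2k2 + 2k3 + k4): p = 0.4120, q = -0.8827, dp/dtau = 2.1177, dq/dtau = -1.8287
step 3:
  k1: at (p, q) = (0.412034, -0.882652), (dp/dtau, dq/dtau) = (2.117702, -1.828724); Gamma_ppp = 0.000000, Gamma_ppq = 0.000000, Gamma_pqq = -0.164402, Gamma_qpp = 0.000000, Gamma_qpq = 0.106247, Gamma_qqq = 0.000000; k1 = (2.117702, -1.828724, 0.549799, 0.822923)
  k2: at (p, q) = (0.517919, -0.974088), (dp/dtau, dq/dtau) = (2.145192, -1.787577); Gamma_ppp = 0.000000, Gamma_ppq = 0.000000, Gamma_pqq = -0.166252, Gamma_qpp = 0.000000, Gamma_qpq = 0.105065, Gamma_qqq = 0.000000; k2 = (2.145192, -1.787577, 0.531247, 0.805785)
  k3: at (p, q) = (0.519293, -0.972031), (dp/dtau, dq/dtau) = (2.144264, -1.788434); Gamma_ppp = 0.000000, Gamma_ppq = 0.000000, Gamma_pqq = -0.166276, Gamma_qpp = 0.000000, Gamma_qpq = 0.105050, Gamma_qqq = 0.000000; k3 = (2.144264, -1.788434, 0.531833, 0.805706)
  k4: at (p, q) = (0.626460, -1.061496), (dp/dtau, dq/dtau) = (2.170885, -1.748153); Gamma_ppp = 0.000000, Gamma_ppq = 0.000000, Gamma_pqq = -0.168148, Gamma_qpp = 0.000000, Gamma_qpq = 0.103880, Gamma_qqq = 0.000000; k4 = (2.170885, -1.748153, 0.513866, 0.788460)
  Y <- Y + (h/6)(k1 + 2k2 + 2k3 + k4): p = 0.6265, q = -1.0615, dp/dtau = 2.1709, dq/dtau = -1.7482

Answer: p = 0.6265, q = -1.0615, dp/dtau = 2.1709, dq/dtau = -1.7482


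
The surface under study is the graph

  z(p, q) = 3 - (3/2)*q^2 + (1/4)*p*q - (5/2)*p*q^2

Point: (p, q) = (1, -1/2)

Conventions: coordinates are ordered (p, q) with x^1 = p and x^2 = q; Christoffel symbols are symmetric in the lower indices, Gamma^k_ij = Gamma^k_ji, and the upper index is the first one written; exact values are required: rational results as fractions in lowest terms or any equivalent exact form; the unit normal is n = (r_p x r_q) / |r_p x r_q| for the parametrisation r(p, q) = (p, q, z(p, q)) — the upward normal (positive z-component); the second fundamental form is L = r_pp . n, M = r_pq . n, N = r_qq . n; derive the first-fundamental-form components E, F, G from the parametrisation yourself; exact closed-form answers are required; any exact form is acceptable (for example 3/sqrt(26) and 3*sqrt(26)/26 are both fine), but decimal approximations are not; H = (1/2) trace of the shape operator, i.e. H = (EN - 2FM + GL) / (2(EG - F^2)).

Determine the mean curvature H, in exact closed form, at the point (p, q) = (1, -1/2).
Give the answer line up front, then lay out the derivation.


Answer: H = 161*sqrt(314)/98596

z_p = -3/4, z_q = 17/4, z_pp = 0, z_pq = 11/4, z_qq = -8
E = 25/16, F = -51/16, G = 305/16; answer radicand W^2 = 157/8
unnormalised second-form numerators: l = 0, m = 11/4, n = -8; L = l/sqrt(157/8), and similarly M = m/sqrt(W^2), N = n/sqrt(W^2)
H = (E*n - 2*F*m + G*l) / (2*(EG - F^2)*sqrt(W^2)); E*n - 2*F*m + G*l = 161/32, EG - F^2 = 157/8, so H = (161/1256)/sqrt(157/8)


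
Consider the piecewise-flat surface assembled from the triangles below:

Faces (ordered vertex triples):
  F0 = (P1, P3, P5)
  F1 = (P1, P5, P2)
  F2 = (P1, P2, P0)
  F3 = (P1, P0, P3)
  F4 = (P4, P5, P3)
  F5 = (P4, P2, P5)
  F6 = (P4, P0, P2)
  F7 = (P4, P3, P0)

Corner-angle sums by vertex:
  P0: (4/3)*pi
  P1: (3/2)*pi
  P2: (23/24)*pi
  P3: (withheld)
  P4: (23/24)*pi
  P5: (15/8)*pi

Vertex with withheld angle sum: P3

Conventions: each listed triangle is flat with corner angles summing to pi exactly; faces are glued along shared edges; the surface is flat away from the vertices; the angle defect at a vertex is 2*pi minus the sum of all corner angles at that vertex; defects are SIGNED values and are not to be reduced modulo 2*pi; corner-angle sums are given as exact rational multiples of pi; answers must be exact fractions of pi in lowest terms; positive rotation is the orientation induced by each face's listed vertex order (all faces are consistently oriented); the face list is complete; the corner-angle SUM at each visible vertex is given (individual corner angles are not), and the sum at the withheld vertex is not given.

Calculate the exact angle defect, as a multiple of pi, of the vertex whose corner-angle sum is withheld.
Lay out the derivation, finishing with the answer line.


V = 6, E = 12, F = 8; chi = V - E + F = 2
Gauss-Bonnet: total defect = 2*pi*chi = 4*pi; visible defects sum to (27/8)*pi

Answer: defect(P3) = (5/8)*pi


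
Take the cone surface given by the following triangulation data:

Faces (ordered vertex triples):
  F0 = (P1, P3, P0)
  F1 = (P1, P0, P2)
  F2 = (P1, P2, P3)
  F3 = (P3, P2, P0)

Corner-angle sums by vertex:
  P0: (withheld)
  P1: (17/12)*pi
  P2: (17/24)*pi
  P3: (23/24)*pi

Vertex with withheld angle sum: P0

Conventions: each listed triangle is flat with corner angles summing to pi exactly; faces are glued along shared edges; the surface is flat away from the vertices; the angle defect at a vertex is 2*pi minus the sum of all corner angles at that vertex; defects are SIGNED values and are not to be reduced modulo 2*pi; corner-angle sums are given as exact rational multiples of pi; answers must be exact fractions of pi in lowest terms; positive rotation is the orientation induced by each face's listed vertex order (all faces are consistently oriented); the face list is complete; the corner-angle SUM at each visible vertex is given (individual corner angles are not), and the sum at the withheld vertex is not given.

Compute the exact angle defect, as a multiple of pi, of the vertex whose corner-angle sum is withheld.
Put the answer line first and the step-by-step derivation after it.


Answer: defect(P0) = (13/12)*pi

V = 4, E = 6, F = 4; chi = V - E + F = 2
Gauss-Bonnet: total defect = 2*pi*chi = 4*pi; visible defects sum to (35/12)*pi


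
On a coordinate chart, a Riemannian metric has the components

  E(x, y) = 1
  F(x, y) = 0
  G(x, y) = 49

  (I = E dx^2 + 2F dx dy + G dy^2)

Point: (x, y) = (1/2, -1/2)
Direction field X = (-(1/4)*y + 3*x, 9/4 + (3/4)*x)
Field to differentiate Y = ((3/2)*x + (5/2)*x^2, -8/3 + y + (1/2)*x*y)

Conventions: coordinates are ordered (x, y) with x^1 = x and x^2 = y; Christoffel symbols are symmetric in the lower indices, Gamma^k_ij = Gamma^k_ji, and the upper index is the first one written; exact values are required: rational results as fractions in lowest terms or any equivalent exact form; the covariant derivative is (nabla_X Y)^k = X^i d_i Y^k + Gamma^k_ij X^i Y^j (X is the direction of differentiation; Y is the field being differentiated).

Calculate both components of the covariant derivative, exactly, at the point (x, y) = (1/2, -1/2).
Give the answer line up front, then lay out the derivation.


Answer: (nabla_X Y)^x = 13/2, (nabla_X Y)^y = 23/8

E = 1, F = 0, G = 49 at the point
E_x = 0, E_y = 0, F_x = 0, F_y = 0, G_x = 0, G_y = 0
EG - F^2 = 49;  g^inv = (1/49) * [[49, 0], [0, 1]]
first-kind symbols [ij,l] = (1/2)(d_i g_jl + d_j g_il - d_l g_ij): [xx,x] = E_x/2 = 0, [xx,y] = F_x - E_y/2 = 0, [xy,x] = E_y/2 = 0, [xy,y] = G_x/2 = 0, [yy,x] = F_y - G_x/2 = 0, [yy,y] = G_y/2 = 0
Gamma^x_ij = (G*[ij,x] - F*[ij,y])/(EG - F^2), Gamma^y_ij = (E*[ij,y] - F*[ij,x])/(EG - F^2)
Gamma_xxx = 0, Gamma_xxy = 0, Gamma_xyy = 0, Gamma_yxx = 0, Gamma_yxy = 0, Gamma_yyy = 0
X = (13/8, 21/8), Y = (11/8, -79/24) at the point


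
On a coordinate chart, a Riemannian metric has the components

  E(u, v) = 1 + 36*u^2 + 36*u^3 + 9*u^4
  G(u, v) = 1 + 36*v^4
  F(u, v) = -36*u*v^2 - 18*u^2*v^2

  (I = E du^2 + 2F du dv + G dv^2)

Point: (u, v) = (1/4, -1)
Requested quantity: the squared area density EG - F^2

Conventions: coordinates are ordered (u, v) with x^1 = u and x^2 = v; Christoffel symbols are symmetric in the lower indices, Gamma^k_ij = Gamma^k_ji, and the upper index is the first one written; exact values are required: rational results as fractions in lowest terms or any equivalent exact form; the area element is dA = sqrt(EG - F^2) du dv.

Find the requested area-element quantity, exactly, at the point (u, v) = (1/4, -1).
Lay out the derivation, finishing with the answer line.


E = 985/256, F = -81/8, G = 37; EG - F^2 = 10201/256

Answer: EG - F^2 = 10201/256


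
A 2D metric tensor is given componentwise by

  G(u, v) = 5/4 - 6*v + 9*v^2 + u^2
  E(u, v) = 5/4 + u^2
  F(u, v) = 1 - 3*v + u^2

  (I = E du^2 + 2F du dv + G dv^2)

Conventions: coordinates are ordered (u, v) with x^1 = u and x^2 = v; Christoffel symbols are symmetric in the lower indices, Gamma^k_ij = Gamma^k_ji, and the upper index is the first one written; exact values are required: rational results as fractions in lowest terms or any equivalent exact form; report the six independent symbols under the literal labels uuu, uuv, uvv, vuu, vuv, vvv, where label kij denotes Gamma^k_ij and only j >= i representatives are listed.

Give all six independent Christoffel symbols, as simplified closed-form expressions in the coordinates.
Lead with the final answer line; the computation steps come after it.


Answer: Gamma_uuu = (-16*u^3 + 144*u*v^2 - 12*u)/(144*u^2*v^2 + 8*u^2 + 36*v^2 - 24*v + 9), Gamma_uuv = (-16*u^3 + 48*u*v - 16*u)/(144*u^2*v^2 + 8*u^2 + 36*v^2 - 24*v + 9), Gamma_uvv = (-16*u^3 - 144*u^2*v - 144*u*v^2 + 96*u*v - 20*u - 12)/(144*u^2*v^2 + 8*u^2 + 36*v^2 - 24*v + 9), Gamma_vuu = (16*u^3 + 48*u*v + 24*u)/(144*u^2*v^2 + 8*u^2 + 36*v^2 - 24*v + 9), Gamma_vuv = (16*u^3 + 20*u)/(144*u^2*v^2 + 8*u^2 + 36*v^2 - 24*v + 9), Gamma_vvv = (16*u^3 + 144*u^2*v - 48*u*v + 16*u + 36*v - 12)/(144*u^2*v^2 + 8*u^2 + 36*v^2 - 24*v + 9)

E = 5/4 + u^2; F = 1 - 3*v + u^2; G = 5/4 - 6*v + 9*v^2 + u^2
Gamma^k_ij = (1/2) g^{kl} (d_i g_jl + d_j g_il - d_l g_ij), with g^inv = (1/(EG-F^2)) [[G, -F], [-F, E]]
first partials: E_u = 2*u, E_v = 0, F_u = 2*u, F_v = -3, G_u = 2*u, G_v = -6 + 18*v
D = EG - F^2 = 9/16 - (3/2)*v + (9/4)*v^2 + (1/2)*u^2 + 9*u^2*v^2
expanded: Gamma^u_uu = (G E_u - 2F F_u + F E_v)/(2D), Gamma^u_uv = (G E_v - F G_u)/(2D), Gamma^u_vv = (2G F_v - G G_u - F G_v)/(2D), Gamma^v_uu = (2E F_u - E E_v - F E_u)/(2D), Gamma^v_uv = (E G_u - F E_v)/(2D), Gamma^v_vv = (E G_v - 2F F_v + F G_u)/(2D); substitute and cancel common factors


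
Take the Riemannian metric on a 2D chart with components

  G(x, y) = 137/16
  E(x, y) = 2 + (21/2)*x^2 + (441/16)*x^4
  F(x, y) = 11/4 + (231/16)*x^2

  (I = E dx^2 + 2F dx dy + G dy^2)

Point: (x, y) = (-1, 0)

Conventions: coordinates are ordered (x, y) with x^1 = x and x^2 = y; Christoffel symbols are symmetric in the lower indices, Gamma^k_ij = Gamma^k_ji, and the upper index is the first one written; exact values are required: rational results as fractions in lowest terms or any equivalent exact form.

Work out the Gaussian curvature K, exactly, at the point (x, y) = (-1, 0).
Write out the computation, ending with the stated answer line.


E = 641/16, F = 275/16, G = 137/16, EG - F^2 = 381/8 at the point
E_x = -525/4, E_y = 0, F_x = -231/8, F_y = 0, G_x = 0, G_y = 0
E_yy = 0, F_xy = 0, G_xx = 0
K follows from Brioschi's formula, (det M1 - det M2)/(EG - F^2)^2.
M1 = [[-E_yy/2 + F_xy - G_xx/2, E_x/2, F_x - E_y/2], [F_y - G_x/2, E, F], [G_y/2, F, G]] = [[0, -525/8, -231/8], [0, 641/16, 275/16], [0, 275/16, 137/16]]; det M1 = 0
M2 = [[0, E_y/2, G_x/2], [E_y/2, E, F], [G_x/2, F, G]] = [[0, 0, 0], [0, 641/16, 275/16], [0, 275/16, 137/16]]; det M2 = 0
det M1 - det M2 = 0; K = 0 / (381/8)^2 = 0

Answer: K = 0


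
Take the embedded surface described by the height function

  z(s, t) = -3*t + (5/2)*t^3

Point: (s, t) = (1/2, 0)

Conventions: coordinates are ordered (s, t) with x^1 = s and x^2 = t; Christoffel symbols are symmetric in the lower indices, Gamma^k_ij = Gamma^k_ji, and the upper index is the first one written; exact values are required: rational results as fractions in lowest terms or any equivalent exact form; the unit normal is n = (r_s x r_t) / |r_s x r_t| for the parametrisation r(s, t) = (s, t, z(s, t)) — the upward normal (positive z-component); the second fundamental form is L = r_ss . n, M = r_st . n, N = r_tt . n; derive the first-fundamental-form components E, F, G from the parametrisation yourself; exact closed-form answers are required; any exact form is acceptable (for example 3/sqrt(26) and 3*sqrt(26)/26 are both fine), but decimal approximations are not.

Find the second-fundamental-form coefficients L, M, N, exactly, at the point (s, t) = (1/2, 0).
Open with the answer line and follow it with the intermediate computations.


Answer: L = 0, M = 0, N = 0

z_s = 0, z_t = -3, z_ss = 0, z_st = 0, z_tt = 0
E = 1, F = 0, G = 10; answer radicand W^2 = 10
unnormalised second-form numerators: l = 0, m = 0, n = 0; L = l/sqrt(10), and similarly M = m/sqrt(W^2), N = n/sqrt(W^2)


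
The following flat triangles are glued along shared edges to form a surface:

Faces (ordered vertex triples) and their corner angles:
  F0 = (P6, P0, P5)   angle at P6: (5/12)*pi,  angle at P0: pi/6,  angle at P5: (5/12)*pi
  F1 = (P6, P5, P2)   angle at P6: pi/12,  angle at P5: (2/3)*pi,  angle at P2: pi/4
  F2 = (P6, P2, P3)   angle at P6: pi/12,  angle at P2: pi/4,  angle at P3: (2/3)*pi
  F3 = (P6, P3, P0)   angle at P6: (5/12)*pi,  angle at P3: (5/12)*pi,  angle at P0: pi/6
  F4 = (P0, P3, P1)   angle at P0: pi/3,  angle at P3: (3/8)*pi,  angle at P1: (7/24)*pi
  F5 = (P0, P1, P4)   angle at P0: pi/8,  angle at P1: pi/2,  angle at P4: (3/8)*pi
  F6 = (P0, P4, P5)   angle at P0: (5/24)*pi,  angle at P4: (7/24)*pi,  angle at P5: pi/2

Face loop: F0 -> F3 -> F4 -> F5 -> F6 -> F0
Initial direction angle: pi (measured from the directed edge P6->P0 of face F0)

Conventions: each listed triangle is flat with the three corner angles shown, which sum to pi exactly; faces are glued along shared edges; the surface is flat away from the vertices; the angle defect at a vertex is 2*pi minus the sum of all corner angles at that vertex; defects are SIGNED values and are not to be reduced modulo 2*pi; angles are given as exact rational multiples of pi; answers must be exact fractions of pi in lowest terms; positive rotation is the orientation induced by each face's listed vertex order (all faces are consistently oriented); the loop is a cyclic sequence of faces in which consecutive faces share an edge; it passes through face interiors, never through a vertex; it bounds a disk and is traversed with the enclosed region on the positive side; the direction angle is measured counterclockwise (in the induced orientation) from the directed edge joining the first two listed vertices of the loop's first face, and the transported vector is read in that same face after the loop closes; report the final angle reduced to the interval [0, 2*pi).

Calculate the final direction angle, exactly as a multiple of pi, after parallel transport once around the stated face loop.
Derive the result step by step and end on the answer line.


enclosed vertex P0: corner angles sum to pi, defect = 2*pi - pi = pi
summing the enclosed defects onto the initial angle, mod 2*pi in the induced orientation:
final angle = pi + pi = 0 (mod 2*pi)

Answer: final direction angle = 0


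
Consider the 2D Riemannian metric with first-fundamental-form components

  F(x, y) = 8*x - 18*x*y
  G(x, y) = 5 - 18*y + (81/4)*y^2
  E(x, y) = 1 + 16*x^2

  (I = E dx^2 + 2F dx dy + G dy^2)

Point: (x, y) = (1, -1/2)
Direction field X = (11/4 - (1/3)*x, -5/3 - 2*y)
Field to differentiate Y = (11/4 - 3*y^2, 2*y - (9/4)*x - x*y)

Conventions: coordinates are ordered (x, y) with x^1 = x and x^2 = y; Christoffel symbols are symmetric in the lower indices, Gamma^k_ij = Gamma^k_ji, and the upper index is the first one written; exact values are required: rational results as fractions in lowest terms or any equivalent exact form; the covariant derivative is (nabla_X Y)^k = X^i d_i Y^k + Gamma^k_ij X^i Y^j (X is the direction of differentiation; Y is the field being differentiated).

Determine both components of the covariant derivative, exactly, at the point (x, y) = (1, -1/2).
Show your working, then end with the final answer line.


E = 17, F = 17, G = 305/16 at the point
E_x = 32, E_y = 0, F_x = 17, F_y = -18, G_x = 0, G_y = -153/4
EG - F^2 = 561/16;  g^inv = (16/561) * [[305/16, -17], [-17, 17]]
first-kind symbols [ij,l] = (1/2)(d_i g_jl + d_j g_il - d_l g_ij): [xx,x] = E_x/2 = 16, [xx,y] = F_x - E_y/2 = 17, [xy,x] = E_y/2 = 0, [xy,y] = G_x/2 = 0, [yy,x] = F_y - G_x/2 = -18, [yy,y] = G_y/2 = -153/8
Gamma^x_ij = (G*[ij,x] - F*[ij,y])/(EG - F^2), Gamma^y_ij = (E*[ij,y] - F*[ij,x])/(EG - F^2)
Gamma_xxx = 256/561, Gamma_xxy = 0, Gamma_xyy = -96/187, Gamma_yxx = 16/33, Gamma_yxy = 0, Gamma_yyy = -6/11
X = (29/12, -2/3), Y = (2, -11/4) at the point

Answer: (nabla_X Y)^x = -1238/1683, (nabla_X Y)^y = -5627/1584


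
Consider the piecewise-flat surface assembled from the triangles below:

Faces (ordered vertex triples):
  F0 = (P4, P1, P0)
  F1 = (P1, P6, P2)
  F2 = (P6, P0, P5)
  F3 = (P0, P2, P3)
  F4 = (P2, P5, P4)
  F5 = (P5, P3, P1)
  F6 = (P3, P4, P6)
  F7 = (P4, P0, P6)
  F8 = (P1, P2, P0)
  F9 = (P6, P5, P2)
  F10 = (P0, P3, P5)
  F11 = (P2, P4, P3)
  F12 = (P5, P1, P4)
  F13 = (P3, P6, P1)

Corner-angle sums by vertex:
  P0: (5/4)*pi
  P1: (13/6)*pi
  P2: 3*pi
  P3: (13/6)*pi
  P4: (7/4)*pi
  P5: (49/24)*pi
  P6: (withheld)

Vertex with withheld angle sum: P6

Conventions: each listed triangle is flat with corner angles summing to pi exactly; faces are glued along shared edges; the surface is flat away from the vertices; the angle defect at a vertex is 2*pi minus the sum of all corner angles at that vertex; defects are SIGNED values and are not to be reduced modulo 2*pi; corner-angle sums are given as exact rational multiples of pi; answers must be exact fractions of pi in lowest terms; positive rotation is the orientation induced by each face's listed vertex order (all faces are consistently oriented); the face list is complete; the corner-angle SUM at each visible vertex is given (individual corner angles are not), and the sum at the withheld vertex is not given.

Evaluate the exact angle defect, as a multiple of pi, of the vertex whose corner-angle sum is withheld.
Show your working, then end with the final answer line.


V = 7, E = 21, F = 14; chi = V - E + F = 0
Gauss-Bonnet: total defect = 2*pi*chi = 0; visible defects sum to (-3/8)*pi

Answer: defect(P6) = (3/8)*pi


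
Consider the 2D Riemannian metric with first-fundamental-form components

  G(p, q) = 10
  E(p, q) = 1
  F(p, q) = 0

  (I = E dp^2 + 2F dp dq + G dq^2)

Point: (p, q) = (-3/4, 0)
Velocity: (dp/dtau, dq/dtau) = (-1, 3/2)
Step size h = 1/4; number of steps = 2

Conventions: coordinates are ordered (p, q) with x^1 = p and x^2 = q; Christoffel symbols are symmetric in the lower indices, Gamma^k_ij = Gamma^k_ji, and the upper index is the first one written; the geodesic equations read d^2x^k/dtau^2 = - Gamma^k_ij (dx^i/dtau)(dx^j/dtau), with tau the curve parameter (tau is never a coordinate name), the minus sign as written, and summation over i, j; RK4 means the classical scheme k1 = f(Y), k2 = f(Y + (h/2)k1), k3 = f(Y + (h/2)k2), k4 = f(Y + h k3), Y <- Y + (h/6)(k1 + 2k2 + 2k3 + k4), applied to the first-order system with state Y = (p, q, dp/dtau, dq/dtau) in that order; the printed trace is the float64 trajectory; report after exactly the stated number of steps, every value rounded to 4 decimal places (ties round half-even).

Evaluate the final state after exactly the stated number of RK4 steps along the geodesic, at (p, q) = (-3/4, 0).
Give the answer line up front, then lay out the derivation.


Answer: p = -1.2500, q = 0.7500, dp/dtau = -1.0000, dq/dtau = 1.5000

f(Y) = (dp/dtau, dq/dtau, -Gamma^p_ij Y'^i Y'^j, -Gamma^q_ij Y'^i Y'^j) with the Gammas evaluated at the stage position; h = 0.250000; intermediate values shown to 6 dp
step 0: p = -0.7500, q = 0.0000, dp/dtau = -1.0000, dq/dtau = 1.5000
step 1:
  k1: at (p, q) = (-0.750000, 0.000000), (dp/dtau, dq/dtau) = (-1.000000, 1.500000); Gamma_ppp = 0.000000, Gamma_ppq = 0.000000, Gamma_pqq = 0.000000, Gamma_qpp = 0.000000, Gamma_qpq = 0.000000, Gamma_qqq = 0.000000; k1 = (-1.000000, 1.500000, 0.000000, 0.000000)
  k2: at (p, q) = (-0.875000, 0.187500), (dp/dtau, dq/dtau) = (-1.000000, 1.500000); Gamma_ppp = 0.000000, Gamma_ppq = 0.000000, Gamma_pqq = 0.000000, Gamma_qpp = 0.000000, Gamma_qpq = 0.000000, Gamma_qqq = 0.000000; k2 = (-1.000000, 1.500000, 0.000000, 0.000000)
  k3: at (p, q) = (-0.875000, 0.187500), (dp/dtau, dq/dtau) = (-1.000000, 1.500000); Gamma_ppp = 0.000000, Gamma_ppq = 0.000000, Gamma_pqq = 0.000000, Gamma_qpp = 0.000000, Gamma_qpq = 0.000000, Gamma_qqq = 0.000000; k3 = (-1.000000, 1.500000, 0.000000, 0.000000)
  k4: at (p, q) = (-1.000000, 0.375000), (dp/dtau, dq/dtau) = (-1.000000, 1.500000); Gamma_ppp = 0.000000, Gamma_ppq = 0.000000, Gamma_pqq = 0.000000, Gamma_qpp = 0.000000, Gamma_qpq = 0.000000, Gamma_qqq = 0.000000; k4 = (-1.000000, 1.500000, 0.000000, 0.000000)
  Y <- Y + (h/6)(k1 + 2k2 + 2k3 + k4): p = -1.0000, q = 0.3750, dp/dtau = -1.0000, dq/dtau = 1.5000
step 2:
  k1: at (p, q) = (-1.000000, 0.375000), (dp/dtau, dq/dtau) = (-1.000000, 1.500000); Gamma_ppp = 0.000000, Gamma_ppq = 0.000000, Gamma_pqq = 0.000000, Gamma_qpp = 0.000000, Gamma_qpq = 0.000000, Gamma_qqq = 0.000000; k1 = (-1.000000, 1.500000, 0.000000, 0.000000)
  k2: at (p, q) = (-1.125000, 0.562500), (dp/dtau, dq/dtau) = (-1.000000, 1.500000); Gamma_ppp = 0.000000, Gamma_ppq = 0.000000, Gamma_pqq = 0.000000, Gamma_qpp = 0.000000, Gamma_qpq = 0.000000, Gamma_qqq = 0.000000; k2 = (-1.000000, 1.500000, 0.000000, 0.000000)
  k3: at (p, q) = (-1.125000, 0.562500), (dp/dtau, dq/dtau) = (-1.000000, 1.500000); Gamma_ppp = 0.000000, Gamma_ppq = 0.000000, Gamma_pqq = 0.000000, Gamma_qpp = 0.000000, Gamma_qpq = 0.000000, Gamma_qqq = 0.000000; k3 = (-1.000000, 1.500000, 0.000000, 0.000000)
  k4: at (p, q) = (-1.250000, 0.750000), (dp/dtau, dq/dtau) = (-1.000000, 1.500000); Gamma_ppp = 0.000000, Gamma_ppq = 0.000000, Gamma_pqq = 0.000000, Gamma_qpp = 0.000000, Gamma_qpq = 0.000000, Gamma_qqq = 0.000000; k4 = (-1.000000, 1.500000, 0.000000, 0.000000)
  Y <- Y + (h/6)(k1 + 2k2 + 2k3 + k4): p = -1.2500, q = 0.7500, dp/dtau = -1.0000, dq/dtau = 1.5000


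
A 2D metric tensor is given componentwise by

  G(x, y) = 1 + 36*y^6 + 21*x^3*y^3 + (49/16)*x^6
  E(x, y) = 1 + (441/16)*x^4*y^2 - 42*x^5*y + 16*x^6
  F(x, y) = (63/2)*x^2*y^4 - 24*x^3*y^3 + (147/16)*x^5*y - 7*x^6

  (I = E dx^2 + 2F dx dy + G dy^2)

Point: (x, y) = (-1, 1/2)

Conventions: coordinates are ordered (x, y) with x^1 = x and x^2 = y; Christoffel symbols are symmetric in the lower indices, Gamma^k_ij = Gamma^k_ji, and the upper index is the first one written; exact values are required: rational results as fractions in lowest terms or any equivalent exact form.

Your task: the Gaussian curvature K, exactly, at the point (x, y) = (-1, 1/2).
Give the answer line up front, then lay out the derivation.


Answer: K = -4352/87131

E = 2873/64, F = -53/8, G = 2, EG - F^2 = 2937/64 at the point
E_x = -3657/16, E_y = 1113/16, F_x = 1665/32, F_y = 393/16, G_x = -21/2, G_y = -9
E_yy = 441/8, F_xy = -633/16, G_xx = 609/8
Using the Brioschi determinant formula for K from the metric derivatives:
M1 = [[-E_yy/2 + F_xy - G_xx/2, E_x/2, F_x - E_y/2], [F_y - G_x/2, E, F], [G_y/2, F, G]] = [[-1683/16, -3657/32, 69/4], [477/16, 2873/64, -53/8], [-9/2, -53/8, 2]]; det M1 = -1374705/1024
M2 = [[0, E_y/2, G_x/2], [E_y/2, E, F], [G_x/2, F, G]] = [[0, 1113/32, -21/4], [1113/32, 2873/64, -53/8], [-21/4, -53/8, 2]]; det M2 = -1266993/1024
det M1 - det M2 = -1683/16; K = -1683/16 / (2937/64)^2 = -4352/87131


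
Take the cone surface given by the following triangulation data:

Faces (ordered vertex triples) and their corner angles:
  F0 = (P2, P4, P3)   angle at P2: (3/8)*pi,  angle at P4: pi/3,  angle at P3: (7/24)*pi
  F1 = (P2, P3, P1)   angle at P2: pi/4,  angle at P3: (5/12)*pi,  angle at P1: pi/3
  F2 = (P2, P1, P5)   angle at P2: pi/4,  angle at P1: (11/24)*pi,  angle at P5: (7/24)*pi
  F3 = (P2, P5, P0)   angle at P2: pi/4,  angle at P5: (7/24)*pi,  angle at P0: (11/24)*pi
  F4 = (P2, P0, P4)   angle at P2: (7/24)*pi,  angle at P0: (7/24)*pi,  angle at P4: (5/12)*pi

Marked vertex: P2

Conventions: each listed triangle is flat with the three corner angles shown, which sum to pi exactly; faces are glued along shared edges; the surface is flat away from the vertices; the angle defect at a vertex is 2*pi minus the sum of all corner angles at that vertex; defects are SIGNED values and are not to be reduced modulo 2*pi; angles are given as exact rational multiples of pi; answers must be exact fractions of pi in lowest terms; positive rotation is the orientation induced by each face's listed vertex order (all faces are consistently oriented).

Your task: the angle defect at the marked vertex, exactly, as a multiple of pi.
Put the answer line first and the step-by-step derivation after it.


Answer: defect(P2) = (7/12)*pi

Sum of corner angles at P2: (17/12)*pi
defect = 2*pi - (17/12)*pi


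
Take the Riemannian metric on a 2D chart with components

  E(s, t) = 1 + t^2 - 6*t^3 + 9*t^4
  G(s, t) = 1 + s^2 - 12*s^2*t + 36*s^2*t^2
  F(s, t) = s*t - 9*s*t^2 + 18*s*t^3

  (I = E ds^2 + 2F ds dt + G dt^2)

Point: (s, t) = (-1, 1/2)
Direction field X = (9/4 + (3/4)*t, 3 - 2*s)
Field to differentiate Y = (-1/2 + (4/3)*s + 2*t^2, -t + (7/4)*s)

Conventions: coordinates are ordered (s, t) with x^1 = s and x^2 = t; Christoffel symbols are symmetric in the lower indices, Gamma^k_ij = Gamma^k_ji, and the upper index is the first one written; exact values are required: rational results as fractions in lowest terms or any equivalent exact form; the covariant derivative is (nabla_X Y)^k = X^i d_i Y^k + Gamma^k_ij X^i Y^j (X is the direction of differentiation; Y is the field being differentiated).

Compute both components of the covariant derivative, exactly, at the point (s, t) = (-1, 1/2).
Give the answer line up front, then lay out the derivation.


Answer: (nabla_X Y)^s = 15155/972, (nabla_X Y)^t = -133271/7776

E = 17/16, F = -1/2, G = 5 at the point
E_s = 0, E_t = 1, F_s = 1/2, F_t = -11/2, G_s = -8, G_t = 24
EG - F^2 = 81/16;  g^inv = (16/81) * [[5, 1/2], [1/2, 17/16]]
first-kind symbols [ij,l] = (1/2)(d_i g_jl + d_j g_il - d_l g_ij): [ss,s] = E_s/2 = 0, [ss,t] = F_s - E_t/2 = 0, [st,s] = E_t/2 = 1/2, [st,t] = G_s/2 = -4, [tt,s] = F_t - G_s/2 = -3/2, [tt,t] = G_t/2 = 12
Gamma^s_ij = (G*[ij,s] - F*[ij,t])/(EG - F^2), Gamma^t_ij = (E*[ij,t] - F*[ij,s])/(EG - F^2)
Gamma_sss = 0, Gamma_sst = 8/81, Gamma_stt = -8/27, Gamma_tss = 0, Gamma_tst = -64/81, Gamma_ttt = 64/27
X = (21/8, 5), Y = (-4/3, -9/4) at the point


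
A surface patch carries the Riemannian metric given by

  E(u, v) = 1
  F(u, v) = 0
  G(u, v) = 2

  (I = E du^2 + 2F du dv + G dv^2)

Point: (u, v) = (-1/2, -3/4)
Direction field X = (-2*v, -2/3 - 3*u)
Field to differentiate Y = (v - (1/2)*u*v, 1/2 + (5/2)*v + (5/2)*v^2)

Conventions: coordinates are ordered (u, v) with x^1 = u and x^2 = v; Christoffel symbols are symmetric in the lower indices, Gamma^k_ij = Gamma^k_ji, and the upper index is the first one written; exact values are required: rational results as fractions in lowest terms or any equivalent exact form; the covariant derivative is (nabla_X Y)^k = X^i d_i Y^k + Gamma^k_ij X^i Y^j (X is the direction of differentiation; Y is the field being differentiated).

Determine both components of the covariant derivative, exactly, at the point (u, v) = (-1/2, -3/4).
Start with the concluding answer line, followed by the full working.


Answer: (nabla_X Y)^u = 77/48, (nabla_X Y)^v = -25/24

E = 1, F = 0, G = 2 at the point
E_u = 0, E_v = 0, F_u = 0, F_v = 0, G_u = 0, G_v = 0
EG - F^2 = 2;  g^inv = (1/2) * [[2, 0], [0, 1]]
first-kind symbols [ij,l] = (1/2)(d_i g_jl + d_j g_il - d_l g_ij): [uu,u] = E_u/2 = 0, [uu,v] = F_u - E_v/2 = 0, [uv,u] = E_v/2 = 0, [uv,v] = G_u/2 = 0, [vv,u] = F_v - G_u/2 = 0, [vv,v] = G_v/2 = 0
Gamma^u_ij = (G*[ij,u] - F*[ij,v])/(EG - F^2), Gamma^v_ij = (E*[ij,v] - F*[ij,u])/(EG - F^2)
Gamma_uuu = 0, Gamma_uuv = 0, Gamma_uvv = 0, Gamma_vuu = 0, Gamma_vuv = 0, Gamma_vvv = 0
X = (3/2, 5/6), Y = (-15/16, 1/32) at the point


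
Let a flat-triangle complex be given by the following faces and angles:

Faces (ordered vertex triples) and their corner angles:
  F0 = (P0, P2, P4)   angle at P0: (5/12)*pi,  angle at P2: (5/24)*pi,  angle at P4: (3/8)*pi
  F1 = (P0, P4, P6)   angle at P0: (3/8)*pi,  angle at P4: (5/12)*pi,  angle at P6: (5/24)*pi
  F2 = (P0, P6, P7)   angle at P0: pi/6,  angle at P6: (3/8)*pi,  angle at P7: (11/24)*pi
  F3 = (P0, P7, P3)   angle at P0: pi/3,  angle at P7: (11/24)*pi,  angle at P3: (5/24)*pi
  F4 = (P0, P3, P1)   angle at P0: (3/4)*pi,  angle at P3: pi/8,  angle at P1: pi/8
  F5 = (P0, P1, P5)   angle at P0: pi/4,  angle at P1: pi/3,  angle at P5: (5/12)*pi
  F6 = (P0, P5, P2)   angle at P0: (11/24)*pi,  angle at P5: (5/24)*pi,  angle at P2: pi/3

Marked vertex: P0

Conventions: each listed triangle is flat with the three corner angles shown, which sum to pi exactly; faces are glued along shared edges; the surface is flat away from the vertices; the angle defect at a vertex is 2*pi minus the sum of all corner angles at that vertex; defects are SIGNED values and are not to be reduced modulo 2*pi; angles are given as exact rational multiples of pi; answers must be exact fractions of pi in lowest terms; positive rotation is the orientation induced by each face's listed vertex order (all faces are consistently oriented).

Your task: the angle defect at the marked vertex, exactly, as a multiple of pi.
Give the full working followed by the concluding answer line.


Sum of corner angles at P0: (11/4)*pi
defect = 2*pi - (11/4)*pi

Answer: defect(P0) = (-3/4)*pi


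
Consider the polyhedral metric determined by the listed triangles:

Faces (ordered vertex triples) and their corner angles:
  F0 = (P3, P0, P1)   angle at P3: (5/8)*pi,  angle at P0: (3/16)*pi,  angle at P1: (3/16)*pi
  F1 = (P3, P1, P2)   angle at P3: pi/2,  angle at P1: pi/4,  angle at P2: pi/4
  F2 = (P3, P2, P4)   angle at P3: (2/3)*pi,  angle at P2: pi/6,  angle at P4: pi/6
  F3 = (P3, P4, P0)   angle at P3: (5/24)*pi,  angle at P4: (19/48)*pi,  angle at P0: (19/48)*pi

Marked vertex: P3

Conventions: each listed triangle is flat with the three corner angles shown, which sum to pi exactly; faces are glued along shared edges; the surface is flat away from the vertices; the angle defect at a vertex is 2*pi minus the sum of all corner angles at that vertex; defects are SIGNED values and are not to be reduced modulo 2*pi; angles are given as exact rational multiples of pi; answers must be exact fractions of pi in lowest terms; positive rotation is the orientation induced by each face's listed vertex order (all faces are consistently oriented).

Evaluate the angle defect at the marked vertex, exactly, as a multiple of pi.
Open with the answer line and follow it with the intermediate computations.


Answer: defect(P3) = 0

Sum of corner angles at P3: 2*pi
defect = 2*pi - 2*pi


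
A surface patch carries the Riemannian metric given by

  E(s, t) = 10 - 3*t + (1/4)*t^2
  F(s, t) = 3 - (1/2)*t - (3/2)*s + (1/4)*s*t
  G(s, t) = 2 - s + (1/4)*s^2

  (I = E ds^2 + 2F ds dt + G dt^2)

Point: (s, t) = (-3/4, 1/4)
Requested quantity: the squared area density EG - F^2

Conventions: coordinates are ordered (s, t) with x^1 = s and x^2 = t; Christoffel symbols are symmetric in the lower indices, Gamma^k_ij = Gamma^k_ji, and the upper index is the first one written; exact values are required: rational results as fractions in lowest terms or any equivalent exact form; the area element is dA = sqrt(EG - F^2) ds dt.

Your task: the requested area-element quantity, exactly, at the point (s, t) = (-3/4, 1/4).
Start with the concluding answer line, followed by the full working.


Answer: EG - F^2 = 357/32

E = 593/64, F = 253/64, G = 185/64; EG - F^2 = 357/32
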